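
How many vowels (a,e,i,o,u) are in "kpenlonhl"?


Input: kpenlonhl
Checking each character:
  'k' at position 0: consonant
  'p' at position 1: consonant
  'e' at position 2: vowel (running total: 1)
  'n' at position 3: consonant
  'l' at position 4: consonant
  'o' at position 5: vowel (running total: 2)
  'n' at position 6: consonant
  'h' at position 7: consonant
  'l' at position 8: consonant
Total vowels: 2

2


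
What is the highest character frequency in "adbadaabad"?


Input: adbadaabad
Character counts:
  'a': 5
  'b': 2
  'd': 3
Maximum frequency: 5

5


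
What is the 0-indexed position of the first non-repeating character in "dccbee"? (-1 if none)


Input: dccbee
Character frequencies:
  'b': 1
  'c': 2
  'd': 1
  'e': 2
Scanning left to right for freq == 1:
  Position 0 ('d'): unique! => answer = 0

0


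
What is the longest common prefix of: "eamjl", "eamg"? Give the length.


Words: eamjl, eamg
  Position 0: all 'e' => match
  Position 1: all 'a' => match
  Position 2: all 'm' => match
  Position 3: ('j', 'g') => mismatch, stop
LCP = "eam" (length 3)

3


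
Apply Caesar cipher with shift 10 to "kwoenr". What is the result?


Caesar cipher: shift "kwoenr" by 10
  'k' (pos 10) + 10 = pos 20 = 'u'
  'w' (pos 22) + 10 = pos 6 = 'g'
  'o' (pos 14) + 10 = pos 24 = 'y'
  'e' (pos 4) + 10 = pos 14 = 'o'
  'n' (pos 13) + 10 = pos 23 = 'x'
  'r' (pos 17) + 10 = pos 1 = 'b'
Result: ugyoxb

ugyoxb


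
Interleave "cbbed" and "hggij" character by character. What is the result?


Interleaving "cbbed" and "hggij":
  Position 0: 'c' from first, 'h' from second => "ch"
  Position 1: 'b' from first, 'g' from second => "bg"
  Position 2: 'b' from first, 'g' from second => "bg"
  Position 3: 'e' from first, 'i' from second => "ei"
  Position 4: 'd' from first, 'j' from second => "dj"
Result: chbgbgeidj

chbgbgeidj


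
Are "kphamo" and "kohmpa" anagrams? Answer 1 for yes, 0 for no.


Strings: "kphamo", "kohmpa"
Sorted first:  ahkmop
Sorted second: ahkmop
Sorted forms match => anagrams

1


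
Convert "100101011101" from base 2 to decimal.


Input: "100101011101" in base 2
Positional expansion:
  Digit '1' (value 1) x 2^11 = 2048
  Digit '0' (value 0) x 2^10 = 0
  Digit '0' (value 0) x 2^9 = 0
  Digit '1' (value 1) x 2^8 = 256
  Digit '0' (value 0) x 2^7 = 0
  Digit '1' (value 1) x 2^6 = 64
  Digit '0' (value 0) x 2^5 = 0
  Digit '1' (value 1) x 2^4 = 16
  Digit '1' (value 1) x 2^3 = 8
  Digit '1' (value 1) x 2^2 = 4
  Digit '0' (value 0) x 2^1 = 0
  Digit '1' (value 1) x 2^0 = 1
Sum = 2397

2397


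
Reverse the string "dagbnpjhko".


Input: dagbnpjhko
Reading characters right to left:
  Position 9: 'o'
  Position 8: 'k'
  Position 7: 'h'
  Position 6: 'j'
  Position 5: 'p'
  Position 4: 'n'
  Position 3: 'b'
  Position 2: 'g'
  Position 1: 'a'
  Position 0: 'd'
Reversed: okhjpnbgad

okhjpnbgad


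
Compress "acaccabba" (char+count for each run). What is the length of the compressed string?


Input: acaccabba
Runs:
  'a' x 1 => "a1"
  'c' x 1 => "c1"
  'a' x 1 => "a1"
  'c' x 2 => "c2"
  'a' x 1 => "a1"
  'b' x 2 => "b2"
  'a' x 1 => "a1"
Compressed: "a1c1a1c2a1b2a1"
Compressed length: 14

14


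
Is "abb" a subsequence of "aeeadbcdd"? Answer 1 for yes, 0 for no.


Check if "abb" is a subsequence of "aeeadbcdd"
Greedy scan:
  Position 0 ('a'): matches sub[0] = 'a'
  Position 1 ('e'): no match needed
  Position 2 ('e'): no match needed
  Position 3 ('a'): no match needed
  Position 4 ('d'): no match needed
  Position 5 ('b'): matches sub[1] = 'b'
  Position 6 ('c'): no match needed
  Position 7 ('d'): no match needed
  Position 8 ('d'): no match needed
Only matched 2/3 characters => not a subsequence

0


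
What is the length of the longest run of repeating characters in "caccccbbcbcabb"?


Input: "caccccbbcbcabb"
Scanning for longest run:
  Position 1 ('a'): new char, reset run to 1
  Position 2 ('c'): new char, reset run to 1
  Position 3 ('c'): continues run of 'c', length=2
  Position 4 ('c'): continues run of 'c', length=3
  Position 5 ('c'): continues run of 'c', length=4
  Position 6 ('b'): new char, reset run to 1
  Position 7 ('b'): continues run of 'b', length=2
  Position 8 ('c'): new char, reset run to 1
  Position 9 ('b'): new char, reset run to 1
  Position 10 ('c'): new char, reset run to 1
  Position 11 ('a'): new char, reset run to 1
  Position 12 ('b'): new char, reset run to 1
  Position 13 ('b'): continues run of 'b', length=2
Longest run: 'c' with length 4

4


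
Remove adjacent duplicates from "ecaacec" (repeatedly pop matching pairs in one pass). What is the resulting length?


Input: ecaacec
Stack-based adjacent duplicate removal:
  Read 'e': push. Stack: e
  Read 'c': push. Stack: ec
  Read 'a': push. Stack: eca
  Read 'a': matches stack top 'a' => pop. Stack: ec
  Read 'c': matches stack top 'c' => pop. Stack: e
  Read 'e': matches stack top 'e' => pop. Stack: (empty)
  Read 'c': push. Stack: c
Final stack: "c" (length 1)

1


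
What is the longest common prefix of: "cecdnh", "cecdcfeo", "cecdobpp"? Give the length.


Words: cecdnh, cecdcfeo, cecdobpp
  Position 0: all 'c' => match
  Position 1: all 'e' => match
  Position 2: all 'c' => match
  Position 3: all 'd' => match
  Position 4: ('n', 'c', 'o') => mismatch, stop
LCP = "cecd" (length 4)

4


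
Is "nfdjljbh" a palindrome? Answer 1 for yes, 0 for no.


Input: nfdjljbh
Reversed: hbjljdfn
  Compare pos 0 ('n') with pos 7 ('h'): MISMATCH
  Compare pos 1 ('f') with pos 6 ('b'): MISMATCH
  Compare pos 2 ('d') with pos 5 ('j'): MISMATCH
  Compare pos 3 ('j') with pos 4 ('l'): MISMATCH
Result: not a palindrome

0


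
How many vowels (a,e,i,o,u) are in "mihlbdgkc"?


Input: mihlbdgkc
Checking each character:
  'm' at position 0: consonant
  'i' at position 1: vowel (running total: 1)
  'h' at position 2: consonant
  'l' at position 3: consonant
  'b' at position 4: consonant
  'd' at position 5: consonant
  'g' at position 6: consonant
  'k' at position 7: consonant
  'c' at position 8: consonant
Total vowels: 1

1


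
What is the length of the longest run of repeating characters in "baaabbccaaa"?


Input: "baaabbccaaa"
Scanning for longest run:
  Position 1 ('a'): new char, reset run to 1
  Position 2 ('a'): continues run of 'a', length=2
  Position 3 ('a'): continues run of 'a', length=3
  Position 4 ('b'): new char, reset run to 1
  Position 5 ('b'): continues run of 'b', length=2
  Position 6 ('c'): new char, reset run to 1
  Position 7 ('c'): continues run of 'c', length=2
  Position 8 ('a'): new char, reset run to 1
  Position 9 ('a'): continues run of 'a', length=2
  Position 10 ('a'): continues run of 'a', length=3
Longest run: 'a' with length 3

3


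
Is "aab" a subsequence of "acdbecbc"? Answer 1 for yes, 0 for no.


Check if "aab" is a subsequence of "acdbecbc"
Greedy scan:
  Position 0 ('a'): matches sub[0] = 'a'
  Position 1 ('c'): no match needed
  Position 2 ('d'): no match needed
  Position 3 ('b'): no match needed
  Position 4 ('e'): no match needed
  Position 5 ('c'): no match needed
  Position 6 ('b'): no match needed
  Position 7 ('c'): no match needed
Only matched 1/3 characters => not a subsequence

0


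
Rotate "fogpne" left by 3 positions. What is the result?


Input: "fogpne", rotate left by 3
First 3 characters: "fog"
Remaining characters: "pne"
Concatenate remaining + first: "pne" + "fog" = "pnefog"

pnefog


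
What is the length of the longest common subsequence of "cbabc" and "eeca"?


LCS of "cbabc" and "eeca"
DP table:
           e    e    c    a
      0    0    0    0    0
  c   0    0    0    1    1
  b   0    0    0    1    1
  a   0    0    0    1    2
  b   0    0    0    1    2
  c   0    0    0    1    2
LCS length = dp[5][4] = 2

2


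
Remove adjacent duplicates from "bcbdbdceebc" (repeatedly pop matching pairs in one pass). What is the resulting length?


Input: bcbdbdceebc
Stack-based adjacent duplicate removal:
  Read 'b': push. Stack: b
  Read 'c': push. Stack: bc
  Read 'b': push. Stack: bcb
  Read 'd': push. Stack: bcbd
  Read 'b': push. Stack: bcbdb
  Read 'd': push. Stack: bcbdbd
  Read 'c': push. Stack: bcbdbdc
  Read 'e': push. Stack: bcbdbdce
  Read 'e': matches stack top 'e' => pop. Stack: bcbdbdc
  Read 'b': push. Stack: bcbdbdcb
  Read 'c': push. Stack: bcbdbdcbc
Final stack: "bcbdbdcbc" (length 9)

9


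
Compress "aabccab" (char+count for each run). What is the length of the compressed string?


Input: aabccab
Runs:
  'a' x 2 => "a2"
  'b' x 1 => "b1"
  'c' x 2 => "c2"
  'a' x 1 => "a1"
  'b' x 1 => "b1"
Compressed: "a2b1c2a1b1"
Compressed length: 10

10


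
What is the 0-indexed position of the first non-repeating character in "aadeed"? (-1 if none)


Input: aadeed
Character frequencies:
  'a': 2
  'd': 2
  'e': 2
Scanning left to right for freq == 1:
  Position 0 ('a'): freq=2, skip
  Position 1 ('a'): freq=2, skip
  Position 2 ('d'): freq=2, skip
  Position 3 ('e'): freq=2, skip
  Position 4 ('e'): freq=2, skip
  Position 5 ('d'): freq=2, skip
  No unique character found => answer = -1

-1


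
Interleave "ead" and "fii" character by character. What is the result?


Interleaving "ead" and "fii":
  Position 0: 'e' from first, 'f' from second => "ef"
  Position 1: 'a' from first, 'i' from second => "ai"
  Position 2: 'd' from first, 'i' from second => "di"
Result: efaidi

efaidi


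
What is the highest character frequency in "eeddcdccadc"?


Input: eeddcdccadc
Character counts:
  'a': 1
  'c': 4
  'd': 4
  'e': 2
Maximum frequency: 4

4


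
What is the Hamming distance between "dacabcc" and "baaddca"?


Comparing "dacabcc" and "baaddca" position by position:
  Position 0: 'd' vs 'b' => differ
  Position 1: 'a' vs 'a' => same
  Position 2: 'c' vs 'a' => differ
  Position 3: 'a' vs 'd' => differ
  Position 4: 'b' vs 'd' => differ
  Position 5: 'c' vs 'c' => same
  Position 6: 'c' vs 'a' => differ
Total differences (Hamming distance): 5

5


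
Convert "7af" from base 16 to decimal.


Input: "7af" in base 16
Positional expansion:
  Digit '7' (value 7) x 16^2 = 1792
  Digit 'a' (value 10) x 16^1 = 160
  Digit 'f' (value 15) x 16^0 = 15
Sum = 1967

1967


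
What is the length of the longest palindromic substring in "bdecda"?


Input: "bdecda"
Checking substrings for palindromes:
  No multi-char palindromic substrings found
Longest palindromic substring: "b" with length 1

1


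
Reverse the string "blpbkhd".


Input: blpbkhd
Reading characters right to left:
  Position 6: 'd'
  Position 5: 'h'
  Position 4: 'k'
  Position 3: 'b'
  Position 2: 'p'
  Position 1: 'l'
  Position 0: 'b'
Reversed: dhkbplb

dhkbplb


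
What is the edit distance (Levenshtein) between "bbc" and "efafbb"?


Computing edit distance: "bbc" -> "efafbb"
DP table:
           e    f    a    f    b    b
      0    1    2    3    4    5    6
  b   1    1    2    3    4    4    5
  b   2    2    2    3    4    4    4
  c   3    3    3    3    4    5    5
Edit distance = dp[3][6] = 5

5


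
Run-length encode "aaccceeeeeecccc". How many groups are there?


Input: aaccceeeeeecccc
Scanning for consecutive runs:
  Group 1: 'a' x 2 (positions 0-1)
  Group 2: 'c' x 3 (positions 2-4)
  Group 3: 'e' x 6 (positions 5-10)
  Group 4: 'c' x 4 (positions 11-14)
Total groups: 4

4


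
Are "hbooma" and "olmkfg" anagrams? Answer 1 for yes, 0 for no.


Strings: "hbooma", "olmkfg"
Sorted first:  abhmoo
Sorted second: fgklmo
Differ at position 0: 'a' vs 'f' => not anagrams

0


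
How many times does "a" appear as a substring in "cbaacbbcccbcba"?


Searching for "a" in "cbaacbbcccbcba"
Scanning each position:
  Position 0: "c" => no
  Position 1: "b" => no
  Position 2: "a" => MATCH
  Position 3: "a" => MATCH
  Position 4: "c" => no
  Position 5: "b" => no
  Position 6: "b" => no
  Position 7: "c" => no
  Position 8: "c" => no
  Position 9: "c" => no
  Position 10: "b" => no
  Position 11: "c" => no
  Position 12: "b" => no
  Position 13: "a" => MATCH
Total occurrences: 3

3


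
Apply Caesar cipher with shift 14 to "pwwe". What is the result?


Caesar cipher: shift "pwwe" by 14
  'p' (pos 15) + 14 = pos 3 = 'd'
  'w' (pos 22) + 14 = pos 10 = 'k'
  'w' (pos 22) + 14 = pos 10 = 'k'
  'e' (pos 4) + 14 = pos 18 = 's'
Result: dkks

dkks


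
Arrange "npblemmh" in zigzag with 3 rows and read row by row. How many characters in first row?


Zigzag "npblemmh" into 3 rows:
Placing characters:
  'n' => row 0
  'p' => row 1
  'b' => row 2
  'l' => row 1
  'e' => row 0
  'm' => row 1
  'm' => row 2
  'h' => row 1
Rows:
  Row 0: "ne"
  Row 1: "plmh"
  Row 2: "bm"
First row length: 2

2


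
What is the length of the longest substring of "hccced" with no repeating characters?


Input: "hccced"
Sliding window (track last position of each char):
  Position 0 ('h'): window [0,0] length 1 -- new best
  Position 1 ('c'): window [0,1] length 2 -- new best
  Position 2 ('c'): repeat (last at 1), move window start to 2
  Position 2 ('c'): window [2,2] length 1
  Position 3 ('c'): repeat (last at 2), move window start to 3
  Position 3 ('c'): window [3,3] length 1
  Position 4 ('e'): window [3,4] length 2
  Position 5 ('d'): window [3,5] length 3 -- new best
Longest substring with no repeats: "ced" with length 3

3


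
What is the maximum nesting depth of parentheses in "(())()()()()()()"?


Input: "(())()()()()()()"
Tracking depth:
  Position 0 '(': depth becomes 1
  Position 1 '(': depth becomes 2
  Position 2 ')': depth becomes 1
  Position 3 ')': depth becomes 0
  Position 4 '(': depth becomes 1
  Position 5 ')': depth becomes 0
  Position 6 '(': depth becomes 1
  Position 7 ')': depth becomes 0
  Position 8 '(': depth becomes 1
  Position 9 ')': depth becomes 0
  Position 10 '(': depth becomes 1
  Position 11 ')': depth becomes 0
  Position 12 '(': depth becomes 1
  Position 13 ')': depth becomes 0
  Position 14 '(': depth becomes 1
  Position 15 ')': depth becomes 0
Maximum depth reached: 2

2


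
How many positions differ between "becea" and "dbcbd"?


Comparing "becea" and "dbcbd" position by position:
  Position 0: 'b' vs 'd' => DIFFER
  Position 1: 'e' vs 'b' => DIFFER
  Position 2: 'c' vs 'c' => same
  Position 3: 'e' vs 'b' => DIFFER
  Position 4: 'a' vs 'd' => DIFFER
Positions that differ: 4

4


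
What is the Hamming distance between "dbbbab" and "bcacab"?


Comparing "dbbbab" and "bcacab" position by position:
  Position 0: 'd' vs 'b' => differ
  Position 1: 'b' vs 'c' => differ
  Position 2: 'b' vs 'a' => differ
  Position 3: 'b' vs 'c' => differ
  Position 4: 'a' vs 'a' => same
  Position 5: 'b' vs 'b' => same
Total differences (Hamming distance): 4

4


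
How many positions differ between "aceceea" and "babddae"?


Comparing "aceceea" and "babddae" position by position:
  Position 0: 'a' vs 'b' => DIFFER
  Position 1: 'c' vs 'a' => DIFFER
  Position 2: 'e' vs 'b' => DIFFER
  Position 3: 'c' vs 'd' => DIFFER
  Position 4: 'e' vs 'd' => DIFFER
  Position 5: 'e' vs 'a' => DIFFER
  Position 6: 'a' vs 'e' => DIFFER
Positions that differ: 7

7


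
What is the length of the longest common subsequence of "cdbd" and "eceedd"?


LCS of "cdbd" and "eceedd"
DP table:
           e    c    e    e    d    d
      0    0    0    0    0    0    0
  c   0    0    1    1    1    1    1
  d   0    0    1    1    1    2    2
  b   0    0    1    1    1    2    2
  d   0    0    1    1    1    2    3
LCS length = dp[4][6] = 3

3


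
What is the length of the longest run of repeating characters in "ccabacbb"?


Input: "ccabacbb"
Scanning for longest run:
  Position 1 ('c'): continues run of 'c', length=2
  Position 2 ('a'): new char, reset run to 1
  Position 3 ('b'): new char, reset run to 1
  Position 4 ('a'): new char, reset run to 1
  Position 5 ('c'): new char, reset run to 1
  Position 6 ('b'): new char, reset run to 1
  Position 7 ('b'): continues run of 'b', length=2
Longest run: 'c' with length 2

2


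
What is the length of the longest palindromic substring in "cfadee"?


Input: "cfadee"
Checking substrings for palindromes:
  [4:6] "ee" (len 2) => palindrome
Longest palindromic substring: "ee" with length 2

2


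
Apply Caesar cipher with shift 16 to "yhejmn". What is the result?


Caesar cipher: shift "yhejmn" by 16
  'y' (pos 24) + 16 = pos 14 = 'o'
  'h' (pos 7) + 16 = pos 23 = 'x'
  'e' (pos 4) + 16 = pos 20 = 'u'
  'j' (pos 9) + 16 = pos 25 = 'z'
  'm' (pos 12) + 16 = pos 2 = 'c'
  'n' (pos 13) + 16 = pos 3 = 'd'
Result: oxuzcd

oxuzcd


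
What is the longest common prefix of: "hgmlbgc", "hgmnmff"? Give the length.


Words: hgmlbgc, hgmnmff
  Position 0: all 'h' => match
  Position 1: all 'g' => match
  Position 2: all 'm' => match
  Position 3: ('l', 'n') => mismatch, stop
LCP = "hgm" (length 3)

3


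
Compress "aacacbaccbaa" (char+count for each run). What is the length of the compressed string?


Input: aacacbaccbaa
Runs:
  'a' x 2 => "a2"
  'c' x 1 => "c1"
  'a' x 1 => "a1"
  'c' x 1 => "c1"
  'b' x 1 => "b1"
  'a' x 1 => "a1"
  'c' x 2 => "c2"
  'b' x 1 => "b1"
  'a' x 2 => "a2"
Compressed: "a2c1a1c1b1a1c2b1a2"
Compressed length: 18

18


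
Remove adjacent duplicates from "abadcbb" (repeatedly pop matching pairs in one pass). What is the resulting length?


Input: abadcbb
Stack-based adjacent duplicate removal:
  Read 'a': push. Stack: a
  Read 'b': push. Stack: ab
  Read 'a': push. Stack: aba
  Read 'd': push. Stack: abad
  Read 'c': push. Stack: abadc
  Read 'b': push. Stack: abadcb
  Read 'b': matches stack top 'b' => pop. Stack: abadc
Final stack: "abadc" (length 5)

5


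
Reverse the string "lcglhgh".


Input: lcglhgh
Reading characters right to left:
  Position 6: 'h'
  Position 5: 'g'
  Position 4: 'h'
  Position 3: 'l'
  Position 2: 'g'
  Position 1: 'c'
  Position 0: 'l'
Reversed: hghlgcl

hghlgcl


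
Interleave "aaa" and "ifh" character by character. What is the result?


Interleaving "aaa" and "ifh":
  Position 0: 'a' from first, 'i' from second => "ai"
  Position 1: 'a' from first, 'f' from second => "af"
  Position 2: 'a' from first, 'h' from second => "ah"
Result: aiafah

aiafah


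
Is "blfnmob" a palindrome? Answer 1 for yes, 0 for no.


Input: blfnmob
Reversed: bomnflb
  Compare pos 0 ('b') with pos 6 ('b'): match
  Compare pos 1 ('l') with pos 5 ('o'): MISMATCH
  Compare pos 2 ('f') with pos 4 ('m'): MISMATCH
Result: not a palindrome

0


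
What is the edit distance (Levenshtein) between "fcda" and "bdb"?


Computing edit distance: "fcda" -> "bdb"
DP table:
           b    d    b
      0    1    2    3
  f   1    1    2    3
  c   2    2    2    3
  d   3    3    2    3
  a   4    4    3    3
Edit distance = dp[4][3] = 3

3


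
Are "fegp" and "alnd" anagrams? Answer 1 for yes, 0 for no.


Strings: "fegp", "alnd"
Sorted first:  efgp
Sorted second: adln
Differ at position 0: 'e' vs 'a' => not anagrams

0


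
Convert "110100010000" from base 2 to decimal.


Input: "110100010000" in base 2
Positional expansion:
  Digit '1' (value 1) x 2^11 = 2048
  Digit '1' (value 1) x 2^10 = 1024
  Digit '0' (value 0) x 2^9 = 0
  Digit '1' (value 1) x 2^8 = 256
  Digit '0' (value 0) x 2^7 = 0
  Digit '0' (value 0) x 2^6 = 0
  Digit '0' (value 0) x 2^5 = 0
  Digit '1' (value 1) x 2^4 = 16
  Digit '0' (value 0) x 2^3 = 0
  Digit '0' (value 0) x 2^2 = 0
  Digit '0' (value 0) x 2^1 = 0
  Digit '0' (value 0) x 2^0 = 0
Sum = 3344

3344


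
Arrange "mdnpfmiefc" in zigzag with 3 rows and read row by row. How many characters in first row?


Zigzag "mdnpfmiefc" into 3 rows:
Placing characters:
  'm' => row 0
  'd' => row 1
  'n' => row 2
  'p' => row 1
  'f' => row 0
  'm' => row 1
  'i' => row 2
  'e' => row 1
  'f' => row 0
  'c' => row 1
Rows:
  Row 0: "mff"
  Row 1: "dpmec"
  Row 2: "ni"
First row length: 3

3


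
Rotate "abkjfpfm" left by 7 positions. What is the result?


Input: "abkjfpfm", rotate left by 7
First 7 characters: "abkjfpf"
Remaining characters: "m"
Concatenate remaining + first: "m" + "abkjfpf" = "mabkjfpf"

mabkjfpf


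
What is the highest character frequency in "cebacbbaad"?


Input: cebacbbaad
Character counts:
  'a': 3
  'b': 3
  'c': 2
  'd': 1
  'e': 1
Maximum frequency: 3

3


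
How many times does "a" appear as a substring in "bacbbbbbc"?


Searching for "a" in "bacbbbbbc"
Scanning each position:
  Position 0: "b" => no
  Position 1: "a" => MATCH
  Position 2: "c" => no
  Position 3: "b" => no
  Position 4: "b" => no
  Position 5: "b" => no
  Position 6: "b" => no
  Position 7: "b" => no
  Position 8: "c" => no
Total occurrences: 1

1


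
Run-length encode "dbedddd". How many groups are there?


Input: dbedddd
Scanning for consecutive runs:
  Group 1: 'd' x 1 (positions 0-0)
  Group 2: 'b' x 1 (positions 1-1)
  Group 3: 'e' x 1 (positions 2-2)
  Group 4: 'd' x 4 (positions 3-6)
Total groups: 4

4


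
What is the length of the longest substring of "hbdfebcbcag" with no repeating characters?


Input: "hbdfebcbcag"
Sliding window (track last position of each char):
  Position 0 ('h'): window [0,0] length 1 -- new best
  Position 1 ('b'): window [0,1] length 2 -- new best
  Position 2 ('d'): window [0,2] length 3 -- new best
  Position 3 ('f'): window [0,3] length 4 -- new best
  Position 4 ('e'): window [0,4] length 5 -- new best
  Position 5 ('b'): repeat (last at 1), move window start to 2
  Position 5 ('b'): window [2,5] length 4
  Position 6 ('c'): window [2,6] length 5
  Position 7 ('b'): repeat (last at 5), move window start to 6
  Position 7 ('b'): window [6,7] length 2
  Position 8 ('c'): repeat (last at 6), move window start to 7
  Position 8 ('c'): window [7,8] length 2
  Position 9 ('a'): window [7,9] length 3
  Position 10 ('g'): window [7,10] length 4
Longest substring with no repeats: "hbdfe" with length 5

5


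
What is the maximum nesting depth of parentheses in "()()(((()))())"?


Input: "()()(((()))())"
Tracking depth:
  Position 0 '(': depth becomes 1
  Position 1 ')': depth becomes 0
  Position 2 '(': depth becomes 1
  Position 3 ')': depth becomes 0
  Position 4 '(': depth becomes 1
  Position 5 '(': depth becomes 2
  Position 6 '(': depth becomes 3
  Position 7 '(': depth becomes 4
  Position 8 ')': depth becomes 3
  Position 9 ')': depth becomes 2
  Position 10 ')': depth becomes 1
  Position 11 '(': depth becomes 2
  Position 12 ')': depth becomes 1
  Position 13 ')': depth becomes 0
Maximum depth reached: 4

4


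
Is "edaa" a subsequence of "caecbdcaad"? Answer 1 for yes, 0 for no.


Check if "edaa" is a subsequence of "caecbdcaad"
Greedy scan:
  Position 0 ('c'): no match needed
  Position 1 ('a'): no match needed
  Position 2 ('e'): matches sub[0] = 'e'
  Position 3 ('c'): no match needed
  Position 4 ('b'): no match needed
  Position 5 ('d'): matches sub[1] = 'd'
  Position 6 ('c'): no match needed
  Position 7 ('a'): matches sub[2] = 'a'
  Position 8 ('a'): matches sub[3] = 'a'
  Position 9 ('d'): no match needed
All 4 characters matched => is a subsequence

1


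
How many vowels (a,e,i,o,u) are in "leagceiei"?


Input: leagceiei
Checking each character:
  'l' at position 0: consonant
  'e' at position 1: vowel (running total: 1)
  'a' at position 2: vowel (running total: 2)
  'g' at position 3: consonant
  'c' at position 4: consonant
  'e' at position 5: vowel (running total: 3)
  'i' at position 6: vowel (running total: 4)
  'e' at position 7: vowel (running total: 5)
  'i' at position 8: vowel (running total: 6)
Total vowels: 6

6


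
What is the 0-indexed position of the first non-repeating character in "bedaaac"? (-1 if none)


Input: bedaaac
Character frequencies:
  'a': 3
  'b': 1
  'c': 1
  'd': 1
  'e': 1
Scanning left to right for freq == 1:
  Position 0 ('b'): unique! => answer = 0

0


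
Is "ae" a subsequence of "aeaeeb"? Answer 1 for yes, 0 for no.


Check if "ae" is a subsequence of "aeaeeb"
Greedy scan:
  Position 0 ('a'): matches sub[0] = 'a'
  Position 1 ('e'): matches sub[1] = 'e'
  Position 2 ('a'): no match needed
  Position 3 ('e'): no match needed
  Position 4 ('e'): no match needed
  Position 5 ('b'): no match needed
All 2 characters matched => is a subsequence

1


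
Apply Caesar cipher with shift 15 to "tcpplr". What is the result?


Caesar cipher: shift "tcpplr" by 15
  't' (pos 19) + 15 = pos 8 = 'i'
  'c' (pos 2) + 15 = pos 17 = 'r'
  'p' (pos 15) + 15 = pos 4 = 'e'
  'p' (pos 15) + 15 = pos 4 = 'e'
  'l' (pos 11) + 15 = pos 0 = 'a'
  'r' (pos 17) + 15 = pos 6 = 'g'
Result: ireeag

ireeag


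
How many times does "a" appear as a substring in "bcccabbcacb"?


Searching for "a" in "bcccabbcacb"
Scanning each position:
  Position 0: "b" => no
  Position 1: "c" => no
  Position 2: "c" => no
  Position 3: "c" => no
  Position 4: "a" => MATCH
  Position 5: "b" => no
  Position 6: "b" => no
  Position 7: "c" => no
  Position 8: "a" => MATCH
  Position 9: "c" => no
  Position 10: "b" => no
Total occurrences: 2

2


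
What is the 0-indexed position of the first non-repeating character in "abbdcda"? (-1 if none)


Input: abbdcda
Character frequencies:
  'a': 2
  'b': 2
  'c': 1
  'd': 2
Scanning left to right for freq == 1:
  Position 0 ('a'): freq=2, skip
  Position 1 ('b'): freq=2, skip
  Position 2 ('b'): freq=2, skip
  Position 3 ('d'): freq=2, skip
  Position 4 ('c'): unique! => answer = 4

4


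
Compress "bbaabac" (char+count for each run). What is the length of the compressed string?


Input: bbaabac
Runs:
  'b' x 2 => "b2"
  'a' x 2 => "a2"
  'b' x 1 => "b1"
  'a' x 1 => "a1"
  'c' x 1 => "c1"
Compressed: "b2a2b1a1c1"
Compressed length: 10

10


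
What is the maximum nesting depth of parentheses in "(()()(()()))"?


Input: "(()()(()()))"
Tracking depth:
  Position 0 '(': depth becomes 1
  Position 1 '(': depth becomes 2
  Position 2 ')': depth becomes 1
  Position 3 '(': depth becomes 2
  Position 4 ')': depth becomes 1
  Position 5 '(': depth becomes 2
  Position 6 '(': depth becomes 3
  Position 7 ')': depth becomes 2
  Position 8 '(': depth becomes 3
  Position 9 ')': depth becomes 2
  Position 10 ')': depth becomes 1
  Position 11 ')': depth becomes 0
Maximum depth reached: 3

3


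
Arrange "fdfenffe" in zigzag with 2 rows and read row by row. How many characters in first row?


Zigzag "fdfenffe" into 2 rows:
Placing characters:
  'f' => row 0
  'd' => row 1
  'f' => row 0
  'e' => row 1
  'n' => row 0
  'f' => row 1
  'f' => row 0
  'e' => row 1
Rows:
  Row 0: "ffnf"
  Row 1: "defe"
First row length: 4

4


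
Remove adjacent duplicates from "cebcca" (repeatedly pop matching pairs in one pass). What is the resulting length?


Input: cebcca
Stack-based adjacent duplicate removal:
  Read 'c': push. Stack: c
  Read 'e': push. Stack: ce
  Read 'b': push. Stack: ceb
  Read 'c': push. Stack: cebc
  Read 'c': matches stack top 'c' => pop. Stack: ceb
  Read 'a': push. Stack: ceba
Final stack: "ceba" (length 4)

4


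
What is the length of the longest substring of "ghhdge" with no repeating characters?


Input: "ghhdge"
Sliding window (track last position of each char):
  Position 0 ('g'): window [0,0] length 1 -- new best
  Position 1 ('h'): window [0,1] length 2 -- new best
  Position 2 ('h'): repeat (last at 1), move window start to 2
  Position 2 ('h'): window [2,2] length 1
  Position 3 ('d'): window [2,3] length 2
  Position 4 ('g'): window [2,4] length 3 -- new best
  Position 5 ('e'): window [2,5] length 4 -- new best
Longest substring with no repeats: "hdge" with length 4

4


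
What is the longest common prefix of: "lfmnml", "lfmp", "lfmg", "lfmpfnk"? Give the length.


Words: lfmnml, lfmp, lfmg, lfmpfnk
  Position 0: all 'l' => match
  Position 1: all 'f' => match
  Position 2: all 'm' => match
  Position 3: ('n', 'p', 'g', 'p') => mismatch, stop
LCP = "lfm" (length 3)

3


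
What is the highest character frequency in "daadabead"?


Input: daadabead
Character counts:
  'a': 4
  'b': 1
  'd': 3
  'e': 1
Maximum frequency: 4

4


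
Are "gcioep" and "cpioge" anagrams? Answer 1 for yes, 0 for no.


Strings: "gcioep", "cpioge"
Sorted first:  cegiop
Sorted second: cegiop
Sorted forms match => anagrams

1


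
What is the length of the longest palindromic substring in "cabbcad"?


Input: "cabbcad"
Checking substrings for palindromes:
  [2:4] "bb" (len 2) => palindrome
Longest palindromic substring: "bb" with length 2

2


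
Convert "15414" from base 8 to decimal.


Input: "15414" in base 8
Positional expansion:
  Digit '1' (value 1) x 8^4 = 4096
  Digit '5' (value 5) x 8^3 = 2560
  Digit '4' (value 4) x 8^2 = 256
  Digit '1' (value 1) x 8^1 = 8
  Digit '4' (value 4) x 8^0 = 4
Sum = 6924

6924


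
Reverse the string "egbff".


Input: egbff
Reading characters right to left:
  Position 4: 'f'
  Position 3: 'f'
  Position 2: 'b'
  Position 1: 'g'
  Position 0: 'e'
Reversed: ffbge

ffbge


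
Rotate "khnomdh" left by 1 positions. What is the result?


Input: "khnomdh", rotate left by 1
First 1 characters: "k"
Remaining characters: "hnomdh"
Concatenate remaining + first: "hnomdh" + "k" = "hnomdhk"

hnomdhk


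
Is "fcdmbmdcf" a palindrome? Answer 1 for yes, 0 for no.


Input: fcdmbmdcf
Reversed: fcdmbmdcf
  Compare pos 0 ('f') with pos 8 ('f'): match
  Compare pos 1 ('c') with pos 7 ('c'): match
  Compare pos 2 ('d') with pos 6 ('d'): match
  Compare pos 3 ('m') with pos 5 ('m'): match
Result: palindrome

1


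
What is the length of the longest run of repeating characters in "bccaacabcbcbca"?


Input: "bccaacabcbcbca"
Scanning for longest run:
  Position 1 ('c'): new char, reset run to 1
  Position 2 ('c'): continues run of 'c', length=2
  Position 3 ('a'): new char, reset run to 1
  Position 4 ('a'): continues run of 'a', length=2
  Position 5 ('c'): new char, reset run to 1
  Position 6 ('a'): new char, reset run to 1
  Position 7 ('b'): new char, reset run to 1
  Position 8 ('c'): new char, reset run to 1
  Position 9 ('b'): new char, reset run to 1
  Position 10 ('c'): new char, reset run to 1
  Position 11 ('b'): new char, reset run to 1
  Position 12 ('c'): new char, reset run to 1
  Position 13 ('a'): new char, reset run to 1
Longest run: 'c' with length 2

2


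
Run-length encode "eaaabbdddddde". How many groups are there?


Input: eaaabbdddddde
Scanning for consecutive runs:
  Group 1: 'e' x 1 (positions 0-0)
  Group 2: 'a' x 3 (positions 1-3)
  Group 3: 'b' x 2 (positions 4-5)
  Group 4: 'd' x 6 (positions 6-11)
  Group 5: 'e' x 1 (positions 12-12)
Total groups: 5

5


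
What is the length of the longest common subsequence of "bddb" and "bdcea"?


LCS of "bddb" and "bdcea"
DP table:
           b    d    c    e    a
      0    0    0    0    0    0
  b   0    1    1    1    1    1
  d   0    1    2    2    2    2
  d   0    1    2    2    2    2
  b   0    1    2    2    2    2
LCS length = dp[4][5] = 2

2


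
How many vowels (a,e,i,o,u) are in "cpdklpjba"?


Input: cpdklpjba
Checking each character:
  'c' at position 0: consonant
  'p' at position 1: consonant
  'd' at position 2: consonant
  'k' at position 3: consonant
  'l' at position 4: consonant
  'p' at position 5: consonant
  'j' at position 6: consonant
  'b' at position 7: consonant
  'a' at position 8: vowel (running total: 1)
Total vowels: 1

1


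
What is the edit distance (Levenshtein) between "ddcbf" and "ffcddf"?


Computing edit distance: "ddcbf" -> "ffcddf"
DP table:
           f    f    c    d    d    f
      0    1    2    3    4    5    6
  d   1    1    2    3    3    4    5
  d   2    2    2    3    3    3    4
  c   3    3    3    2    3    4    4
  b   4    4    4    3    3    4    5
  f   5    4    4    4    4    4    4
Edit distance = dp[5][6] = 4

4


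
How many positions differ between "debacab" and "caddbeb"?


Comparing "debacab" and "caddbeb" position by position:
  Position 0: 'd' vs 'c' => DIFFER
  Position 1: 'e' vs 'a' => DIFFER
  Position 2: 'b' vs 'd' => DIFFER
  Position 3: 'a' vs 'd' => DIFFER
  Position 4: 'c' vs 'b' => DIFFER
  Position 5: 'a' vs 'e' => DIFFER
  Position 6: 'b' vs 'b' => same
Positions that differ: 6

6


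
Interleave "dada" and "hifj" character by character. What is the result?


Interleaving "dada" and "hifj":
  Position 0: 'd' from first, 'h' from second => "dh"
  Position 1: 'a' from first, 'i' from second => "ai"
  Position 2: 'd' from first, 'f' from second => "df"
  Position 3: 'a' from first, 'j' from second => "aj"
Result: dhaidfaj

dhaidfaj


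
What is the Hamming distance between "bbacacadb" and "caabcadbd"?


Comparing "bbacacadb" and "caabcadbd" position by position:
  Position 0: 'b' vs 'c' => differ
  Position 1: 'b' vs 'a' => differ
  Position 2: 'a' vs 'a' => same
  Position 3: 'c' vs 'b' => differ
  Position 4: 'a' vs 'c' => differ
  Position 5: 'c' vs 'a' => differ
  Position 6: 'a' vs 'd' => differ
  Position 7: 'd' vs 'b' => differ
  Position 8: 'b' vs 'd' => differ
Total differences (Hamming distance): 8

8


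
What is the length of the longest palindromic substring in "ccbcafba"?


Input: "ccbcafba"
Checking substrings for palindromes:
  [1:4] "cbc" (len 3) => palindrome
  [0:2] "cc" (len 2) => palindrome
Longest palindromic substring: "cbc" with length 3

3


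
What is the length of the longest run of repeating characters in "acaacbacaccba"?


Input: "acaacbacaccba"
Scanning for longest run:
  Position 1 ('c'): new char, reset run to 1
  Position 2 ('a'): new char, reset run to 1
  Position 3 ('a'): continues run of 'a', length=2
  Position 4 ('c'): new char, reset run to 1
  Position 5 ('b'): new char, reset run to 1
  Position 6 ('a'): new char, reset run to 1
  Position 7 ('c'): new char, reset run to 1
  Position 8 ('a'): new char, reset run to 1
  Position 9 ('c'): new char, reset run to 1
  Position 10 ('c'): continues run of 'c', length=2
  Position 11 ('b'): new char, reset run to 1
  Position 12 ('a'): new char, reset run to 1
Longest run: 'a' with length 2

2


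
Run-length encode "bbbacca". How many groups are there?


Input: bbbacca
Scanning for consecutive runs:
  Group 1: 'b' x 3 (positions 0-2)
  Group 2: 'a' x 1 (positions 3-3)
  Group 3: 'c' x 2 (positions 4-5)
  Group 4: 'a' x 1 (positions 6-6)
Total groups: 4

4


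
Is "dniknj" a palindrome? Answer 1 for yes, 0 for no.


Input: dniknj
Reversed: jnkind
  Compare pos 0 ('d') with pos 5 ('j'): MISMATCH
  Compare pos 1 ('n') with pos 4 ('n'): match
  Compare pos 2 ('i') with pos 3 ('k'): MISMATCH
Result: not a palindrome

0


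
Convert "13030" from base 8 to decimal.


Input: "13030" in base 8
Positional expansion:
  Digit '1' (value 1) x 8^4 = 4096
  Digit '3' (value 3) x 8^3 = 1536
  Digit '0' (value 0) x 8^2 = 0
  Digit '3' (value 3) x 8^1 = 24
  Digit '0' (value 0) x 8^0 = 0
Sum = 5656

5656


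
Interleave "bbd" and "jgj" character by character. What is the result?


Interleaving "bbd" and "jgj":
  Position 0: 'b' from first, 'j' from second => "bj"
  Position 1: 'b' from first, 'g' from second => "bg"
  Position 2: 'd' from first, 'j' from second => "dj"
Result: bjbgdj

bjbgdj


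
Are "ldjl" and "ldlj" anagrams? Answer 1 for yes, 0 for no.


Strings: "ldjl", "ldlj"
Sorted first:  djll
Sorted second: djll
Sorted forms match => anagrams

1


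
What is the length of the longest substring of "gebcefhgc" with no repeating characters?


Input: "gebcefhgc"
Sliding window (track last position of each char):
  Position 0 ('g'): window [0,0] length 1 -- new best
  Position 1 ('e'): window [0,1] length 2 -- new best
  Position 2 ('b'): window [0,2] length 3 -- new best
  Position 3 ('c'): window [0,3] length 4 -- new best
  Position 4 ('e'): repeat (last at 1), move window start to 2
  Position 4 ('e'): window [2,4] length 3
  Position 5 ('f'): window [2,5] length 4
  Position 6 ('h'): window [2,6] length 5 -- new best
  Position 7 ('g'): window [2,7] length 6 -- new best
  Position 8 ('c'): repeat (last at 3), move window start to 4
  Position 8 ('c'): window [4,8] length 5
Longest substring with no repeats: "bcefhg" with length 6

6


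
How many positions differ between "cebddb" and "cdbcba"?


Comparing "cebddb" and "cdbcba" position by position:
  Position 0: 'c' vs 'c' => same
  Position 1: 'e' vs 'd' => DIFFER
  Position 2: 'b' vs 'b' => same
  Position 3: 'd' vs 'c' => DIFFER
  Position 4: 'd' vs 'b' => DIFFER
  Position 5: 'b' vs 'a' => DIFFER
Positions that differ: 4

4


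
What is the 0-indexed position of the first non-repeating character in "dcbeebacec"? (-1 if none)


Input: dcbeebacec
Character frequencies:
  'a': 1
  'b': 2
  'c': 3
  'd': 1
  'e': 3
Scanning left to right for freq == 1:
  Position 0 ('d'): unique! => answer = 0

0


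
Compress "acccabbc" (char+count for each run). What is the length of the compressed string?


Input: acccabbc
Runs:
  'a' x 1 => "a1"
  'c' x 3 => "c3"
  'a' x 1 => "a1"
  'b' x 2 => "b2"
  'c' x 1 => "c1"
Compressed: "a1c3a1b2c1"
Compressed length: 10

10


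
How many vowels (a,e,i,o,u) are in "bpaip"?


Input: bpaip
Checking each character:
  'b' at position 0: consonant
  'p' at position 1: consonant
  'a' at position 2: vowel (running total: 1)
  'i' at position 3: vowel (running total: 2)
  'p' at position 4: consonant
Total vowels: 2

2


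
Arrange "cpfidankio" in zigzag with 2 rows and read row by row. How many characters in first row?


Zigzag "cpfidankio" into 2 rows:
Placing characters:
  'c' => row 0
  'p' => row 1
  'f' => row 0
  'i' => row 1
  'd' => row 0
  'a' => row 1
  'n' => row 0
  'k' => row 1
  'i' => row 0
  'o' => row 1
Rows:
  Row 0: "cfdni"
  Row 1: "piako"
First row length: 5

5


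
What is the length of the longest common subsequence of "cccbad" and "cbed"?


LCS of "cccbad" and "cbed"
DP table:
           c    b    e    d
      0    0    0    0    0
  c   0    1    1    1    1
  c   0    1    1    1    1
  c   0    1    1    1    1
  b   0    1    2    2    2
  a   0    1    2    2    2
  d   0    1    2    2    3
LCS length = dp[6][4] = 3

3


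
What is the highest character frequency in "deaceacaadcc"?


Input: deaceacaadcc
Character counts:
  'a': 4
  'c': 4
  'd': 2
  'e': 2
Maximum frequency: 4

4


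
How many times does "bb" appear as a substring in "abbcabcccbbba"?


Searching for "bb" in "abbcabcccbbba"
Scanning each position:
  Position 0: "ab" => no
  Position 1: "bb" => MATCH
  Position 2: "bc" => no
  Position 3: "ca" => no
  Position 4: "ab" => no
  Position 5: "bc" => no
  Position 6: "cc" => no
  Position 7: "cc" => no
  Position 8: "cb" => no
  Position 9: "bb" => MATCH
  Position 10: "bb" => MATCH
  Position 11: "ba" => no
Total occurrences: 3

3


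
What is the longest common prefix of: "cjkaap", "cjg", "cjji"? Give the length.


Words: cjkaap, cjg, cjji
  Position 0: all 'c' => match
  Position 1: all 'j' => match
  Position 2: ('k', 'g', 'j') => mismatch, stop
LCP = "cj" (length 2)

2


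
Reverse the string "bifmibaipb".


Input: bifmibaipb
Reading characters right to left:
  Position 9: 'b'
  Position 8: 'p'
  Position 7: 'i'
  Position 6: 'a'
  Position 5: 'b'
  Position 4: 'i'
  Position 3: 'm'
  Position 2: 'f'
  Position 1: 'i'
  Position 0: 'b'
Reversed: bpiabimfib

bpiabimfib


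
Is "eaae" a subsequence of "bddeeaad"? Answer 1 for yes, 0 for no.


Check if "eaae" is a subsequence of "bddeeaad"
Greedy scan:
  Position 0 ('b'): no match needed
  Position 1 ('d'): no match needed
  Position 2 ('d'): no match needed
  Position 3 ('e'): matches sub[0] = 'e'
  Position 4 ('e'): no match needed
  Position 5 ('a'): matches sub[1] = 'a'
  Position 6 ('a'): matches sub[2] = 'a'
  Position 7 ('d'): no match needed
Only matched 3/4 characters => not a subsequence

0


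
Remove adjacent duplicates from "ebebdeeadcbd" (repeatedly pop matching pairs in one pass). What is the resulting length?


Input: ebebdeeadcbd
Stack-based adjacent duplicate removal:
  Read 'e': push. Stack: e
  Read 'b': push. Stack: eb
  Read 'e': push. Stack: ebe
  Read 'b': push. Stack: ebeb
  Read 'd': push. Stack: ebebd
  Read 'e': push. Stack: ebebde
  Read 'e': matches stack top 'e' => pop. Stack: ebebd
  Read 'a': push. Stack: ebebda
  Read 'd': push. Stack: ebebdad
  Read 'c': push. Stack: ebebdadc
  Read 'b': push. Stack: ebebdadcb
  Read 'd': push. Stack: ebebdadcbd
Final stack: "ebebdadcbd" (length 10)

10
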